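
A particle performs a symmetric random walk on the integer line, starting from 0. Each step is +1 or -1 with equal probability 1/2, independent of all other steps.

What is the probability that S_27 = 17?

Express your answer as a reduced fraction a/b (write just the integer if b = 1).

To reach position 17 after 27 steps: need 22 steps of +1 and 5 of -1.
Favorable paths: C(27,22) = 80730
Total paths: 2^27 = 134217728
P = 80730/134217728 = 40365/67108864

Answer: 40365/67108864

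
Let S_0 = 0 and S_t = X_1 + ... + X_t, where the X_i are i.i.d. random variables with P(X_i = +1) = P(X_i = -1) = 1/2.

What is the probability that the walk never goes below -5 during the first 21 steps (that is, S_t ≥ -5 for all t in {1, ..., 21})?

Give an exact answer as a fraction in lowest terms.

Let f(t,s) = #length-t paths at position s with S_1..S_t all ≥ -5.
f(t,s) = f(t-1,s-1) + f(t-1,s+1) for s ≥ -5; f(t,s) = 0 for s < -5.
t=0: f(0,0)=1
t=1: f(1,-1)=1 f(1,1)=1
t=2: f(2,-2)=1 f(2,0)=2 f(2,2)=1
t=3: f(3,-3)=1 f(3,-1)=3 f(3,1)=3 f(3,3)=1
t=4: f(4,-4)=1 f(4,-2)=4 f(4,0)=6 f(4,2)=4 f(4,4)=1
t=5: f(5,-5)=1 f(5,-3)=5 f(5,-1)=10 f(5,1)=10 f(5,3)=5 f(5,5)=1
t=6: f(6,-4)=6 f(6,-2)=15 f(6,0)=20 f(6,2)=15 f(6,4)=6 f(6,6)=1
t=7: f(7,-5)=6 f(7,-3)=21 f(7,-1)=35 f(7,1)=35 f(7,3)=21 f(7,5)=7 f(7,7)=1
t=8: f(8,-4)=27 f(8,-2)=56 f(8,0)=70 f(8,2)=56 f(8,4)=28 f(8,6)=8 f(8,8)=1
t=9: f(9,-5)=27 f(9,-3)=83 f(9,-1)=126 f(9,1)=126 f(9,3)=84 f(9,5)=36 f(9,7)=9 f(9,9)=1
t=10: f(10,-4)=110 f(10,-2)=209 f(10,0)=252 f(10,2)=210 f(10,4)=120 f(10,6)=45 f(10,8)=10 f(10,10)=1
t=11: f(11,-5)=110 f(11,-3)=319 f(11,-1)=461 f(11,1)=462 f(11,3)=330 f(11,5)=165 f(11,7)=55 f(11,9)=11 f(11,11)=1
t=12: f(12,-4)=429 f(12,-2)=780 f(12,0)=923 f(12,2)=792 f(12,4)=495 f(12,6)=220 f(12,8)=66 f(12,10)=12 f(12,12)=1
t=13: f(13,-5)=429 f(13,-3)=1209 f(13,-1)=1703 f(13,1)=1715 f(13,3)=1287 f(13,5)=715 f(13,7)=286 f(13,9)=78 f(13,11)=13 f(13,13)=1
t=14: f(14,-4)=1638 f(14,-2)=2912 f(14,0)=3418 f(14,2)=3002 f(14,4)=2002 f(14,6)=1001 f(14,8)=364 f(14,10)=91 f(14,12)=14 f(14,14)=1
t=15: f(15,-5)=1638 f(15,-3)=4550 f(15,-1)=6330 f(15,1)=6420 f(15,3)=5004 f(15,5)=3003 f(15,7)=1365 f(15,9)=455 f(15,11)=105 f(15,13)=15 f(15,15)=1
t=16: f(16,-4)=6188 f(16,-2)=10880 f(16,0)=12750 f(16,2)=11424 f(16,4)=8007 f(16,6)=4368 f(16,8)=1820 f(16,10)=560 f(16,12)=120 f(16,14)=16 f(16,16)=1
t=17: f(17,-5)=6188 f(17,-3)=17068 f(17,-1)=23630 f(17,1)=24174 f(17,3)=19431 f(17,5)=12375 f(17,7)=6188 f(17,9)=2380 f(17,11)=680 f(17,13)=136 f(17,15)=17 f(17,17)=1
t=18: f(18,-4)=23256 f(18,-2)=40698 f(18,0)=47804 f(18,2)=43605 f(18,4)=31806 f(18,6)=18563 f(18,8)=8568 f(18,10)=3060 f(18,12)=816 f(18,14)=153 f(18,16)=18 f(18,18)=1
t=19: f(19,-5)=23256 f(19,-3)=63954 f(19,-1)=88502 f(19,1)=91409 f(19,3)=75411 f(19,5)=50369 f(19,7)=27131 f(19,9)=11628 f(19,11)=3876 f(19,13)=969 f(19,15)=171 f(19,17)=19 f(19,19)=1
t=20: f(20,-4)=87210 f(20,-2)=152456 f(20,0)=179911 f(20,2)=166820 f(20,4)=125780 f(20,6)=77500 f(20,8)=38759 f(20,10)=15504 f(20,12)=4845 f(20,14)=1140 f(20,16)=190 f(20,18)=20 f(20,20)=1
t=21: f(21,-5)=87210 f(21,-3)=239666 f(21,-1)=332367 f(21,1)=346731 f(21,3)=292600 f(21,5)=203280 f(21,7)=116259 f(21,9)=54263 f(21,11)=20349 f(21,13)=5985 f(21,15)=1330 f(21,17)=210 f(21,19)=21 f(21,21)=1
Σ_s f(21,s) = 1700272
P = 1700272/2097152 = 106267/131072

Answer: 106267/131072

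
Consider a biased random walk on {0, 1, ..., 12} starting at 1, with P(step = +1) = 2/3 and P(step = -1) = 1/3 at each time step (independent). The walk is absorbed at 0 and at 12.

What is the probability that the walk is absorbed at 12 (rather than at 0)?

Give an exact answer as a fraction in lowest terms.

Answer: 2048/4095

Derivation:
Biased walk: p = 2/3, q = 1/3, r = q/p = 1/2
Gambler's ruin: P(hit 12 before 0 | start at 1) = (1 - r^a)/(1 - r^N)
r^1 = 1/2; r^12 = 1/4096
P = (1 - 1/2) / (1 - 1/4096) = 1/2 / 4095/4096 = 2048/4095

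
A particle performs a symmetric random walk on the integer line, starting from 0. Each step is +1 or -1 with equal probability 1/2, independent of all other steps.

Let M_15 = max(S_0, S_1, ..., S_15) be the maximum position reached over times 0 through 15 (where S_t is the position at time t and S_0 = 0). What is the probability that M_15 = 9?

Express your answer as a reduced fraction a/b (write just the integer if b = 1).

Let M_15 = max(S_0,...,S_15). Use the reflection principle: for j ≥ 1, #{paths with M_15 ≥ j} = #{S_15 ≥ j} + #{S_15 ≥ j+1}.
By reflection, #{M_15 ≥ 9} = #{S_15 ≥ 9} + #{S_15 ≥ 10} = 576 + 121 = 697.
#{M_15 ≥ 10} = #{S_15 ≥ 10} + #{S_15 ≥ 11} = 121 + 121 = 242.
#{M_15 = 9} = 697 - 242 = 455.
P(M_15 = 9) = 455/32768 = 455/32768

Answer: 455/32768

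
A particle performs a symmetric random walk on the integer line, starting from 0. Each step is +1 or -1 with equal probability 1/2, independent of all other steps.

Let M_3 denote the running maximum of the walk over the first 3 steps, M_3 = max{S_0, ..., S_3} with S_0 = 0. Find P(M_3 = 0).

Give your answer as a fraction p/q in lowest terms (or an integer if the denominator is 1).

Answer: 3/8

Derivation:
Let M_3 = max(S_0,...,S_3). Use the reflection principle: for j ≥ 1, #{paths with M_3 ≥ j} = #{S_3 ≥ j} + #{S_3 ≥ j+1}.
P(M_3 ≥ 0) = 1 since S_0 = 0, so #{M_3 ≥ 0} = 8.
#{M_3 ≥ 1} = #{S_3 ≥ 1} + #{S_3 ≥ 2} = 4 + 1 = 5.
#{M_3 = 0} = 8 - 5 = 3.
P(M_3 = 0) = 3/8 = 3/8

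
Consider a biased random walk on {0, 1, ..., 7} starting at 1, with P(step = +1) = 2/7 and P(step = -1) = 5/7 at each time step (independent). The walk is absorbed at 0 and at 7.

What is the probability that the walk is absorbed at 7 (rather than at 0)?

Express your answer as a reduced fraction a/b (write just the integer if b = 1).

Biased walk: p = 2/7, q = 5/7, r = q/p = 5/2
Gambler's ruin: P(hit 7 before 0 | start at 1) = (1 - r^a)/(1 - r^N)
r^1 = 5/2; r^7 = 78125/128
P = (1 - 5/2) / (1 - 78125/128) = -3/2 / -77997/128 = 64/25999

Answer: 64/25999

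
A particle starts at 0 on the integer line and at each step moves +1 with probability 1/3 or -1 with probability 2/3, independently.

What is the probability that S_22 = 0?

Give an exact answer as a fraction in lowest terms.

To be at 0 after 22 steps: need exactly 11 steps of +1 and 11 of -1.
Number of such sequences: C(22,11) = 705432
Each has probability (1/3)^11 · (2/3)^11 = 2048/31381059609
P = 705432 · 2048/31381059609 = 481574912/10460353203

Answer: 481574912/10460353203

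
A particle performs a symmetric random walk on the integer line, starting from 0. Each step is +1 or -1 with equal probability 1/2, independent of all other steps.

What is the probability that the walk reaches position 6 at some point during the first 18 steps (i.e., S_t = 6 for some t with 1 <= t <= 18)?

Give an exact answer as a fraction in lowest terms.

Count via complement. Let g(t,s) = #length-t paths at position s with S_1..S_t all ≠ 6.
g(t,s) = g(t-1,s-1) + g(t-1,s+1) for s ≠ 6; g(t,6) = 0.
t=0: g(0,0)=1
t=1: g(1,-1)=1 g(1,1)=1
t=2: g(2,-2)=1 g(2,0)=2 g(2,2)=1
t=3: g(3,-3)=1 g(3,-1)=3 g(3,1)=3 g(3,3)=1
t=4: g(4,-4)=1 g(4,-2)=4 g(4,0)=6 g(4,2)=4 g(4,4)=1
t=5: g(5,-5)=1 g(5,-3)=5 g(5,-1)=10 g(5,1)=10 g(5,3)=5 g(5,5)=1
t=6: g(6,-6)=1 g(6,-4)=6 g(6,-2)=15 g(6,0)=20 g(6,2)=15 g(6,4)=6
t=7: g(7,-7)=1 g(7,-5)=7 g(7,-3)=21 g(7,-1)=35 g(7,1)=35 g(7,3)=21 g(7,5)=6
t=8: g(8,-8)=1 g(8,-6)=8 g(8,-4)=28 g(8,-2)=56 g(8,0)=70 g(8,2)=56 g(8,4)=27
t=9: g(9,-9)=1 g(9,-7)=9 g(9,-5)=36 g(9,-3)=84 g(9,-1)=126 g(9,1)=126 g(9,3)=83 g(9,5)=27
t=10: g(10,-10)=1 g(10,-8)=10 g(10,-6)=45 g(10,-4)=120 g(10,-2)=210 g(10,0)=252 g(10,2)=209 g(10,4)=110
t=11: g(11,-11)=1 g(11,-9)=11 g(11,-7)=55 g(11,-5)=165 g(11,-3)=330 g(11,-1)=462 g(11,1)=461 g(11,3)=319 g(11,5)=110
t=12: g(12,-12)=1 g(12,-10)=12 g(12,-8)=66 g(12,-6)=220 g(12,-4)=495 g(12,-2)=792 g(12,0)=923 g(12,2)=780 g(12,4)=429
t=13: g(13,-13)=1 g(13,-11)=13 g(13,-9)=78 g(13,-7)=286 g(13,-5)=715 g(13,-3)=1287 g(13,-1)=1715 g(13,1)=1703 g(13,3)=1209 g(13,5)=429
t=14: g(14,-14)=1 g(14,-12)=14 g(14,-10)=91 g(14,-8)=364 g(14,-6)=1001 g(14,-4)=2002 g(14,-2)=3002 g(14,0)=3418 g(14,2)=2912 g(14,4)=1638
t=15: g(15,-15)=1 g(15,-13)=15 g(15,-11)=105 g(15,-9)=455 g(15,-7)=1365 g(15,-5)=3003 g(15,-3)=5004 g(15,-1)=6420 g(15,1)=6330 g(15,3)=4550 g(15,5)=1638
t=16: g(16,-16)=1 g(16,-14)=16 g(16,-12)=120 g(16,-10)=560 g(16,-8)=1820 g(16,-6)=4368 g(16,-4)=8007 g(16,-2)=11424 g(16,0)=12750 g(16,2)=10880 g(16,4)=6188
t=17: g(17,-17)=1 g(17,-15)=17 g(17,-13)=136 g(17,-11)=680 g(17,-9)=2380 g(17,-7)=6188 g(17,-5)=12375 g(17,-3)=19431 g(17,-1)=24174 g(17,1)=23630 g(17,3)=17068 g(17,5)=6188
t=18: g(18,-18)=1 g(18,-16)=18 g(18,-14)=153 g(18,-12)=816 g(18,-10)=3060 g(18,-8)=8568 g(18,-6)=18563 g(18,-4)=31806 g(18,-2)=43605 g(18,0)=47804 g(18,2)=40698 g(18,4)=23256
Paths never hitting 6: Σ_s g(18,s) = 218348
Paths hitting 6: 2^18 - 218348 = 43796
P = 43796/262144 = 10949/65536

Answer: 10949/65536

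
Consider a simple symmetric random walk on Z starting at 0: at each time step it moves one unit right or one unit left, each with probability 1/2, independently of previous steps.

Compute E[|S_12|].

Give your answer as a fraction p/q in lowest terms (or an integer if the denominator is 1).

S_12 takes values m ≡ 0 (mod 2) with |m| ≤ 12; P(S_12=m) = C(12,(12+m)/2)/2^12.
Total paths: 2^12 = 4096
Distribution: P(S=-12)=1/4096, P(S=-10)=12/4096, P(S=-8)=66/4096, P(S=-6)=220/4096, P(S=-4)=495/4096, P(S=-2)=792/4096, P(S=0)=924/4096, P(S=2)=792/4096, P(S=4)=495/4096, P(S=6)=220/4096, P(S=8)=66/4096, P(S=10)=12/4096, P(S=12)=1/4096
E[|S_12|] = Σ_m |m|·P(S_12=m) = 11088/4096 = 693/256

Answer: 693/256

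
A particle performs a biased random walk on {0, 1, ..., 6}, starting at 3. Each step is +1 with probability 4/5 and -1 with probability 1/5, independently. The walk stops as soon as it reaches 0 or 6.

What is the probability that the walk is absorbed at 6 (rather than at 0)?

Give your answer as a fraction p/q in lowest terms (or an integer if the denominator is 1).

Biased walk: p = 4/5, q = 1/5, r = q/p = 1/4
Gambler's ruin: P(hit 6 before 0 | start at 3) = (1 - r^a)/(1 - r^N)
r^3 = 1/64; r^6 = 1/4096
P = (1 - 1/64) / (1 - 1/4096) = 63/64 / 4095/4096 = 64/65

Answer: 64/65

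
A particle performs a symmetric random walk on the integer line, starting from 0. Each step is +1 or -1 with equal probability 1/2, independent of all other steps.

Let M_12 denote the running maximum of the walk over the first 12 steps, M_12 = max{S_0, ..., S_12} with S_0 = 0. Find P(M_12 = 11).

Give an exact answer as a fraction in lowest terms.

Answer: 1/4096

Derivation:
Let M_12 = max(S_0,...,S_12). Use the reflection principle: for j ≥ 1, #{paths with M_12 ≥ j} = #{S_12 ≥ j} + #{S_12 ≥ j+1}.
By reflection, #{M_12 ≥ 11} = #{S_12 ≥ 11} + #{S_12 ≥ 12} = 1 + 1 = 2.
#{M_12 ≥ 12} = #{S_12 ≥ 12} + #{S_12 ≥ 13} = 1 + 0 = 1.
#{M_12 = 11} = 2 - 1 = 1.
P(M_12 = 11) = 1/4096 = 1/4096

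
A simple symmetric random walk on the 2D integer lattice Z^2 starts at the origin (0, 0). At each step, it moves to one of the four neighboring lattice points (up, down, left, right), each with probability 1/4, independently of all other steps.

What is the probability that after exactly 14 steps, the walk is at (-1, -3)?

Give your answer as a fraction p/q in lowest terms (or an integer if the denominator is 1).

Answer: 3006003/134217728

Derivation:
Let h be the number of horizontal steps (so 14-h are vertical). To end at (-1,-3) need (h-1)/2 right-steps and ((14-h)-3)/2 up-steps.
Sum over h with 1 ≤ h ≤ 11, h ≡ 1 (mod 2), 14-h ≡ 1 (mod 2):
h=1: C(14,1)·C(1,0)·C(13,5) = 14·1·1287 = 18018
h=3: C(14,3)·C(3,1)·C(11,4) = 364·3·330 = 360360
h=5: C(14,5)·C(5,2)·C(9,3) = 2002·10·84 = 1681680
h=7: C(14,7)·C(7,3)·C(7,2) = 3432·35·21 = 2522520
h=9: C(14,9)·C(9,4)·C(5,1) = 2002·126·5 = 1261260
h=11: C(14,11)·C(11,5)·C(3,0) = 364·462·1 = 168168
Total favorable: 6012006
Total paths: 4^14 = 268435456
P = 6012006/268435456 = 3006003/134217728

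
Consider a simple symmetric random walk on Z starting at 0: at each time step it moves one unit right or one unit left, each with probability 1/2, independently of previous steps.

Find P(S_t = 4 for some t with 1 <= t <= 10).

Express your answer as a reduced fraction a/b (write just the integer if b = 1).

Count via complement. Let g(t,s) = #length-t paths at position s with S_1..S_t all ≠ 4.
g(t,s) = g(t-1,s-1) + g(t-1,s+1) for s ≠ 4; g(t,4) = 0.
t=0: g(0,0)=1
t=1: g(1,-1)=1 g(1,1)=1
t=2: g(2,-2)=1 g(2,0)=2 g(2,2)=1
t=3: g(3,-3)=1 g(3,-1)=3 g(3,1)=3 g(3,3)=1
t=4: g(4,-4)=1 g(4,-2)=4 g(4,0)=6 g(4,2)=4
t=5: g(5,-5)=1 g(5,-3)=5 g(5,-1)=10 g(5,1)=10 g(5,3)=4
t=6: g(6,-6)=1 g(6,-4)=6 g(6,-2)=15 g(6,0)=20 g(6,2)=14
t=7: g(7,-7)=1 g(7,-5)=7 g(7,-3)=21 g(7,-1)=35 g(7,1)=34 g(7,3)=14
t=8: g(8,-8)=1 g(8,-6)=8 g(8,-4)=28 g(8,-2)=56 g(8,0)=69 g(8,2)=48
t=9: g(9,-9)=1 g(9,-7)=9 g(9,-5)=36 g(9,-3)=84 g(9,-1)=125 g(9,1)=117 g(9,3)=48
t=10: g(10,-10)=1 g(10,-8)=10 g(10,-6)=45 g(10,-4)=120 g(10,-2)=209 g(10,0)=242 g(10,2)=165
Paths never hitting 4: Σ_s g(10,s) = 792
Paths hitting 4: 2^10 - 792 = 232
P = 232/1024 = 29/128

Answer: 29/128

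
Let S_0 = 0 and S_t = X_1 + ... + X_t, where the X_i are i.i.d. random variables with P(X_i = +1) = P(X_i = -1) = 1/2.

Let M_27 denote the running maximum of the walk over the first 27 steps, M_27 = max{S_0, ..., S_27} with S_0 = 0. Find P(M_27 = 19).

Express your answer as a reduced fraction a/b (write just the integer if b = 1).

Let M_27 = max(S_0,...,S_27). Use the reflection principle: for j ≥ 1, #{paths with M_27 ≥ j} = #{S_27 ≥ j} + #{S_27 ≥ j+1}.
By reflection, #{M_27 ≥ 19} = #{S_27 ≥ 19} + #{S_27 ≥ 20} = 20854 + 3304 = 24158.
#{M_27 ≥ 20} = #{S_27 ≥ 20} + #{S_27 ≥ 21} = 3304 + 3304 = 6608.
#{M_27 = 19} = 24158 - 6608 = 17550.
P(M_27 = 19) = 17550/134217728 = 8775/67108864

Answer: 8775/67108864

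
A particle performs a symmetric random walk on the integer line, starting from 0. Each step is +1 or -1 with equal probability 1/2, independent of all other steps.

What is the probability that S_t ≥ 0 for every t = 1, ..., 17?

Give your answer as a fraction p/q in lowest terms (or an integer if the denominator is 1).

Answer: 12155/65536

Derivation:
Let f(t,s) = #length-t paths at position s with S_1..S_t all ≥ 0.
f(t,s) = f(t-1,s-1) + f(t-1,s+1) for s ≥ 0; f(t,s) = 0 for s < 0.
t=0: f(0,0)=1
t=1: f(1,1)=1
t=2: f(2,0)=1 f(2,2)=1
t=3: f(3,1)=2 f(3,3)=1
t=4: f(4,0)=2 f(4,2)=3 f(4,4)=1
t=5: f(5,1)=5 f(5,3)=4 f(5,5)=1
t=6: f(6,0)=5 f(6,2)=9 f(6,4)=5 f(6,6)=1
t=7: f(7,1)=14 f(7,3)=14 f(7,5)=6 f(7,7)=1
t=8: f(8,0)=14 f(8,2)=28 f(8,4)=20 f(8,6)=7 f(8,8)=1
t=9: f(9,1)=42 f(9,3)=48 f(9,5)=27 f(9,7)=8 f(9,9)=1
t=10: f(10,0)=42 f(10,2)=90 f(10,4)=75 f(10,6)=35 f(10,8)=9 f(10,10)=1
t=11: f(11,1)=132 f(11,3)=165 f(11,5)=110 f(11,7)=44 f(11,9)=10 f(11,11)=1
t=12: f(12,0)=132 f(12,2)=297 f(12,4)=275 f(12,6)=154 f(12,8)=54 f(12,10)=11 f(12,12)=1
t=13: f(13,1)=429 f(13,3)=572 f(13,5)=429 f(13,7)=208 f(13,9)=65 f(13,11)=12 f(13,13)=1
t=14: f(14,0)=429 f(14,2)=1001 f(14,4)=1001 f(14,6)=637 f(14,8)=273 f(14,10)=77 f(14,12)=13 f(14,14)=1
t=15: f(15,1)=1430 f(15,3)=2002 f(15,5)=1638 f(15,7)=910 f(15,9)=350 f(15,11)=90 f(15,13)=14 f(15,15)=1
t=16: f(16,0)=1430 f(16,2)=3432 f(16,4)=3640 f(16,6)=2548 f(16,8)=1260 f(16,10)=440 f(16,12)=104 f(16,14)=15 f(16,16)=1
t=17: f(17,1)=4862 f(17,3)=7072 f(17,5)=6188 f(17,7)=3808 f(17,9)=1700 f(17,11)=544 f(17,13)=119 f(17,15)=16 f(17,17)=1
Σ_s f(17,s) = 24310
P = 24310/131072 = 12155/65536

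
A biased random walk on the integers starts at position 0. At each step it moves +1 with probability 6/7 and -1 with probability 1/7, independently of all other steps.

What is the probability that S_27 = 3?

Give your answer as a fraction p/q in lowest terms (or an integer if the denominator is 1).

To reach position 3 after 27 steps: need 15 steps of +1 and 12 steps of -1.
Number of such sequences: C(27,15) = 17383860
Each has probability (6/7)^15 · (1/7)^12 = 470184984576/65712362363534280139543
P = 17383860 · 470184984576/65712362363534280139543 = 8173629945971343360/65712362363534280139543

Answer: 8173629945971343360/65712362363534280139543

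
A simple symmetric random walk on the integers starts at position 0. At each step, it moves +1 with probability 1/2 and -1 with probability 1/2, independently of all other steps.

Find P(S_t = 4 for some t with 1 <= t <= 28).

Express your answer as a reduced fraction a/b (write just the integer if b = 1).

Count via complement. Let g(t,s) = #length-t paths at position s with S_1..S_t all ≠ 4.
g(t,s) = g(t-1,s-1) + g(t-1,s+1) for s ≠ 4; g(t,4) = 0.
t=0: g(0,0)=1
t=1: g(1,-1)=1 g(1,1)=1
t=2: g(2,-2)=1 g(2,0)=2 g(2,2)=1
t=3: g(3,-3)=1 g(3,-1)=3 g(3,1)=3 g(3,3)=1
t=4: g(4,-4)=1 g(4,-2)=4 g(4,0)=6 g(4,2)=4
t=5: g(5,-5)=1 g(5,-3)=5 g(5,-1)=10 g(5,1)=10 g(5,3)=4
t=6: g(6,-6)=1 g(6,-4)=6 g(6,-2)=15 g(6,0)=20 g(6,2)=14
t=7: g(7,-7)=1 g(7,-5)=7 g(7,-3)=21 g(7,-1)=35 g(7,1)=34 g(7,3)=14
t=8: g(8,-8)=1 g(8,-6)=8 g(8,-4)=28 g(8,-2)=56 g(8,0)=69 g(8,2)=48
t=9: g(9,-9)=1 g(9,-7)=9 g(9,-5)=36 g(9,-3)=84 g(9,-1)=125 g(9,1)=117 g(9,3)=48
t=10: g(10,-10)=1 g(10,-8)=10 g(10,-6)=45 g(10,-4)=120 g(10,-2)=209 g(10,0)=242 g(10,2)=165
t=11: g(11,-11)=1 g(11,-9)=11 g(11,-7)=55 g(11,-5)=165 g(11,-3)=329 g(11,-1)=451 g(11,1)=407 g(11,3)=165
t=12: g(12,-12)=1 g(12,-10)=12 g(12,-8)=66 g(12,-6)=220 g(12,-4)=494 g(12,-2)=780 g(12,0)=858 g(12,2)=572
t=13: g(13,-13)=1 g(13,-11)=13 g(13,-9)=78 g(13,-7)=286 g(13,-5)=714 g(13,-3)=1274 g(13,-1)=1638 g(13,1)=1430 g(13,3)=572
t=14: g(14,-14)=1 g(14,-12)=14 g(14,-10)=91 g(14,-8)=364 g(14,-6)=1000 g(14,-4)=1988 g(14,-2)=2912 g(14,0)=3068 g(14,2)=2002
t=15: g(15,-15)=1 g(15,-13)=15 g(15,-11)=105 g(15,-9)=455 g(15,-7)=1364 g(15,-5)=2988 g(15,-3)=4900 g(15,-1)=5980 g(15,1)=5070 g(15,3)=2002
t=16: g(16,-16)=1 g(16,-14)=16 g(16,-12)=120 g(16,-10)=560 g(16,-8)=1819 g(16,-6)=4352 g(16,-4)=7888 g(16,-2)=10880 g(16,0)=11050 g(16,2)=7072
t=17: g(17,-17)=1 g(17,-15)=17 g(17,-13)=136 g(17,-11)=680 g(17,-9)=2379 g(17,-7)=6171 g(17,-5)=12240 g(17,-3)=18768 g(17,-1)=21930 g(17,1)=18122 g(17,3)=7072
t=18: g(18,-18)=1 g(18,-16)=18 g(18,-14)=153 g(18,-12)=816 g(18,-10)=3059 g(18,-8)=8550 g(18,-6)=18411 g(18,-4)=31008 g(18,-2)=40698 g(18,0)=40052 g(18,2)=25194
t=19: g(19,-19)=1 g(19,-17)=19 g(19,-15)=171 g(19,-13)=969 g(19,-11)=3875 g(19,-9)=11609 g(19,-7)=26961 g(19,-5)=49419 g(19,-3)=71706 g(19,-1)=80750 g(19,1)=65246 g(19,3)=25194
t=20: g(20,-20)=1 g(20,-18)=20 g(20,-16)=190 g(20,-14)=1140 g(20,-12)=4844 g(20,-10)=15484 g(20,-8)=38570 g(20,-6)=76380 g(20,-4)=121125 g(20,-2)=152456 g(20,0)=145996 g(20,2)=90440
t=21: g(21,-21)=1 g(21,-19)=21 g(21,-17)=210 g(21,-15)=1330 g(21,-13)=5984 g(21,-11)=20328 g(21,-9)=54054 g(21,-7)=114950 g(21,-5)=197505 g(21,-3)=273581 g(21,-1)=298452 g(21,1)=236436 g(21,3)=90440
t=22: g(22,-22)=1 g(22,-20)=22 g(22,-18)=231 g(22,-16)=1540 g(22,-14)=7314 g(22,-12)=26312 g(22,-10)=74382 g(22,-8)=169004 g(22,-6)=312455 g(22,-4)=471086 g(22,-2)=572033 g(22,0)=534888 g(22,2)=326876
t=23: g(23,-23)=1 g(23,-21)=23 g(23,-19)=253 g(23,-17)=1771 g(23,-15)=8854 g(23,-13)=33626 g(23,-11)=100694 g(23,-9)=243386 g(23,-7)=481459 g(23,-5)=783541 g(23,-3)=1043119 g(23,-1)=1106921 g(23,1)=861764 g(23,3)=326876
t=24: g(24,-24)=1 g(24,-22)=24 g(24,-20)=276 g(24,-18)=2024 g(24,-16)=10625 g(24,-14)=42480 g(24,-12)=134320 g(24,-10)=344080 g(24,-8)=724845 g(24,-6)=1265000 g(24,-4)=1826660 g(24,-2)=2150040 g(24,0)=1968685 g(24,2)=1188640
t=25: g(25,-25)=1 g(25,-23)=25 g(25,-21)=300 g(25,-19)=2300 g(25,-17)=12649 g(25,-15)=53105 g(25,-13)=176800 g(25,-11)=478400 g(25,-9)=1068925 g(25,-7)=1989845 g(25,-5)=3091660 g(25,-3)=3976700 g(25,-1)=4118725 g(25,1)=3157325 g(25,3)=1188640
t=26: g(26,-26)=1 g(26,-24)=26 g(26,-22)=325 g(26,-20)=2600 g(26,-18)=14949 g(26,-16)=65754 g(26,-14)=229905 g(26,-12)=655200 g(26,-10)=1547325 g(26,-8)=3058770 g(26,-6)=5081505 g(26,-4)=7068360 g(26,-2)=8095425 g(26,0)=7276050 g(26,2)=4345965
t=27: g(27,-27)=1 g(27,-25)=27 g(27,-23)=351 g(27,-21)=2925 g(27,-19)=17549 g(27,-17)=80703 g(27,-15)=295659 g(27,-13)=885105 g(27,-11)=2202525 g(27,-9)=4606095 g(27,-7)=8140275 g(27,-5)=12149865 g(27,-3)=15163785 g(27,-1)=15371475 g(27,1)=11622015 g(27,3)=4345965
t=28: g(28,-28)=1 g(28,-26)=28 g(28,-24)=378 g(28,-22)=3276 g(28,-20)=20474 g(28,-18)=98252 g(28,-16)=376362 g(28,-14)=1180764 g(28,-12)=3087630 g(28,-10)=6808620 g(28,-8)=12746370 g(28,-6)=20290140 g(28,-4)=27313650 g(28,-2)=30535260 g(28,0)=26993490 g(28,2)=15967980
Paths never hitting 4: Σ_s g(28,s) = 145422675
Paths hitting 4: 2^28 - 145422675 = 123012781
P = 123012781/268435456 = 123012781/268435456

Answer: 123012781/268435456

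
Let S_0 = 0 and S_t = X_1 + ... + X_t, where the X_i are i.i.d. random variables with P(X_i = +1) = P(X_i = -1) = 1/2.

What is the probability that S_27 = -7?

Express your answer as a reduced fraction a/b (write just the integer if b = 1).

Answer: 8436285/134217728

Derivation:
To reach position -7 after 27 steps: need 10 steps of +1 and 17 of -1.
Favorable paths: C(27,10) = 8436285
Total paths: 2^27 = 134217728
P = 8436285/134217728 = 8436285/134217728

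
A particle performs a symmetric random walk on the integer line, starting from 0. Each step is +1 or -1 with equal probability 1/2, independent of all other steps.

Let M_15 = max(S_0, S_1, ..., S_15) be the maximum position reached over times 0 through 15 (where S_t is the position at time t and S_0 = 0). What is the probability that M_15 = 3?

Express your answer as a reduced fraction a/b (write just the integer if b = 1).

Let M_15 = max(S_0,...,S_15). Use the reflection principle: for j ≥ 1, #{paths with M_15 ≥ j} = #{S_15 ≥ j} + #{S_15 ≥ j+1}.
By reflection, #{M_15 ≥ 3} = #{S_15 ≥ 3} + #{S_15 ≥ 4} = 9949 + 4944 = 14893.
#{M_15 ≥ 4} = #{S_15 ≥ 4} + #{S_15 ≥ 5} = 4944 + 4944 = 9888.
#{M_15 = 3} = 14893 - 9888 = 5005.
P(M_15 = 3) = 5005/32768 = 5005/32768

Answer: 5005/32768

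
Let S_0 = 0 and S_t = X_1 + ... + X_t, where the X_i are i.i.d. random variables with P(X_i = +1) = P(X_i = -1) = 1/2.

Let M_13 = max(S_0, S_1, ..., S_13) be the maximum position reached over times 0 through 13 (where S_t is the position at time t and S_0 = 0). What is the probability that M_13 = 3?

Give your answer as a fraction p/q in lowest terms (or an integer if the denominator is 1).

Answer: 1287/8192

Derivation:
Let M_13 = max(S_0,...,S_13). Use the reflection principle: for j ≥ 1, #{paths with M_13 ≥ j} = #{S_13 ≥ j} + #{S_13 ≥ j+1}.
By reflection, #{M_13 ≥ 3} = #{S_13 ≥ 3} + #{S_13 ≥ 4} = 2380 + 1093 = 3473.
#{M_13 ≥ 4} = #{S_13 ≥ 4} + #{S_13 ≥ 5} = 1093 + 1093 = 2186.
#{M_13 = 3} = 3473 - 2186 = 1287.
P(M_13 = 3) = 1287/8192 = 1287/8192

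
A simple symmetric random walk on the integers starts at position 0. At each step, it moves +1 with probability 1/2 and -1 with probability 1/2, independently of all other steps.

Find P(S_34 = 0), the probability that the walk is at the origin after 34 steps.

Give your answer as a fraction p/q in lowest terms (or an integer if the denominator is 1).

Answer: 583401555/4294967296

Derivation:
To return to 0 after 34 steps: need exactly 17 steps of +1 and 17 of -1.
Favorable paths: C(34,17) = 2333606220
Total paths: 2^34 = 17179869184
P = 2333606220/17179869184 = 583401555/4294967296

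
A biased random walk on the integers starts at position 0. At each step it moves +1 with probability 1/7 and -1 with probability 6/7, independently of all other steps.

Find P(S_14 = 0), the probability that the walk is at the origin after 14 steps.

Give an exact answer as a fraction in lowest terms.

Answer: 960740352/678223072849

Derivation:
To be at 0 after 14 steps: need exactly 7 steps of +1 and 7 of -1.
Number of such sequences: C(14,7) = 3432
Each has probability (1/7)^7 · (6/7)^7 = 279936/678223072849
P = 3432 · 279936/678223072849 = 960740352/678223072849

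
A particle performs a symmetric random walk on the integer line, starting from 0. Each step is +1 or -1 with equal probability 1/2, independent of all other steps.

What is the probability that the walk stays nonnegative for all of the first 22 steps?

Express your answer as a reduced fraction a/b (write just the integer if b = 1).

Let f(t,s) = #length-t paths at position s with S_1..S_t all ≥ 0.
f(t,s) = f(t-1,s-1) + f(t-1,s+1) for s ≥ 0; f(t,s) = 0 for s < 0.
t=0: f(0,0)=1
t=1: f(1,1)=1
t=2: f(2,0)=1 f(2,2)=1
t=3: f(3,1)=2 f(3,3)=1
t=4: f(4,0)=2 f(4,2)=3 f(4,4)=1
t=5: f(5,1)=5 f(5,3)=4 f(5,5)=1
t=6: f(6,0)=5 f(6,2)=9 f(6,4)=5 f(6,6)=1
t=7: f(7,1)=14 f(7,3)=14 f(7,5)=6 f(7,7)=1
t=8: f(8,0)=14 f(8,2)=28 f(8,4)=20 f(8,6)=7 f(8,8)=1
t=9: f(9,1)=42 f(9,3)=48 f(9,5)=27 f(9,7)=8 f(9,9)=1
t=10: f(10,0)=42 f(10,2)=90 f(10,4)=75 f(10,6)=35 f(10,8)=9 f(10,10)=1
t=11: f(11,1)=132 f(11,3)=165 f(11,5)=110 f(11,7)=44 f(11,9)=10 f(11,11)=1
t=12: f(12,0)=132 f(12,2)=297 f(12,4)=275 f(12,6)=154 f(12,8)=54 f(12,10)=11 f(12,12)=1
t=13: f(13,1)=429 f(13,3)=572 f(13,5)=429 f(13,7)=208 f(13,9)=65 f(13,11)=12 f(13,13)=1
t=14: f(14,0)=429 f(14,2)=1001 f(14,4)=1001 f(14,6)=637 f(14,8)=273 f(14,10)=77 f(14,12)=13 f(14,14)=1
t=15: f(15,1)=1430 f(15,3)=2002 f(15,5)=1638 f(15,7)=910 f(15,9)=350 f(15,11)=90 f(15,13)=14 f(15,15)=1
t=16: f(16,0)=1430 f(16,2)=3432 f(16,4)=3640 f(16,6)=2548 f(16,8)=1260 f(16,10)=440 f(16,12)=104 f(16,14)=15 f(16,16)=1
t=17: f(17,1)=4862 f(17,3)=7072 f(17,5)=6188 f(17,7)=3808 f(17,9)=1700 f(17,11)=544 f(17,13)=119 f(17,15)=16 f(17,17)=1
t=18: f(18,0)=4862 f(18,2)=11934 f(18,4)=13260 f(18,6)=9996 f(18,8)=5508 f(18,10)=2244 f(18,12)=663 f(18,14)=135 f(18,16)=17 f(18,18)=1
t=19: f(19,1)=16796 f(19,3)=25194 f(19,5)=23256 f(19,7)=15504 f(19,9)=7752 f(19,11)=2907 f(19,13)=798 f(19,15)=152 f(19,17)=18 f(19,19)=1
t=20: f(20,0)=16796 f(20,2)=41990 f(20,4)=48450 f(20,6)=38760 f(20,8)=23256 f(20,10)=10659 f(20,12)=3705 f(20,14)=950 f(20,16)=170 f(20,18)=19 f(20,20)=1
t=21: f(21,1)=58786 f(21,3)=90440 f(21,5)=87210 f(21,7)=62016 f(21,9)=33915 f(21,11)=14364 f(21,13)=4655 f(21,15)=1120 f(21,17)=189 f(21,19)=20 f(21,21)=1
t=22: f(22,0)=58786 f(22,2)=149226 f(22,4)=177650 f(22,6)=149226 f(22,8)=95931 f(22,10)=48279 f(22,12)=19019 f(22,14)=5775 f(22,16)=1309 f(22,18)=209 f(22,20)=21 f(22,22)=1
Σ_s f(22,s) = 705432
P = 705432/4194304 = 88179/524288

Answer: 88179/524288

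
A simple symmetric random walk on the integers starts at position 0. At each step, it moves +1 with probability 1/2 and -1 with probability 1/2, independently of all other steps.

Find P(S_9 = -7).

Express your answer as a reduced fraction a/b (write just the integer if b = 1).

To reach position -7 after 9 steps: need 1 step of +1 and 8 of -1.
Favorable paths: C(9,1) = 9
Total paths: 2^9 = 512
P = 9/512 = 9/512

Answer: 9/512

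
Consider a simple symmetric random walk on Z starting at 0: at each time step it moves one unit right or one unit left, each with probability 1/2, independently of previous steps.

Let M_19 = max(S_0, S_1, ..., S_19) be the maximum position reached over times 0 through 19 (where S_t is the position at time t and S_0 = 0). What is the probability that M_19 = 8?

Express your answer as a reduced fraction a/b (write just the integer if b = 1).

Answer: 2907/131072

Derivation:
Let M_19 = max(S_0,...,S_19). Use the reflection principle: for j ≥ 1, #{paths with M_19 ≥ j} = #{S_19 ≥ j} + #{S_19 ≥ j+1}.
By reflection, #{M_19 ≥ 8} = #{S_19 ≥ 8} + #{S_19 ≥ 9} = 16664 + 16664 = 33328.
#{M_19 ≥ 9} = #{S_19 ≥ 9} + #{S_19 ≥ 10} = 16664 + 5036 = 21700.
#{M_19 = 8} = 33328 - 21700 = 11628.
P(M_19 = 8) = 11628/524288 = 2907/131072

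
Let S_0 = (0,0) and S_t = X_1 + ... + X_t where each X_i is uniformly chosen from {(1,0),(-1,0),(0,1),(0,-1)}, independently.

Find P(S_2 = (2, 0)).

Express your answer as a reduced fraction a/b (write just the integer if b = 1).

Answer: 1/16

Derivation:
Let h be the number of horizontal steps (so 2-h are vertical). To end at (2,0) need (h+2)/2 right-steps and ((2-h)+0)/2 up-steps.
Sum over h with 2 ≤ h ≤ 2, h ≡ 0 (mod 2), 2-h ≡ 0 (mod 2):
h=2: C(2,2)·C(2,2)·C(0,0) = 1·1·1 = 1
Total favorable: 1
Total paths: 4^2 = 16
P = 1/16 = 1/16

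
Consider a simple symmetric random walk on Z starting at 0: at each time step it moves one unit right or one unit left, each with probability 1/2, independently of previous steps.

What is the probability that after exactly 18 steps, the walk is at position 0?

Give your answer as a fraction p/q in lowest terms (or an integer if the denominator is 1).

To return to 0 after 18 steps: need exactly 9 steps of +1 and 9 of -1.
Favorable paths: C(18,9) = 48620
Total paths: 2^18 = 262144
P = 48620/262144 = 12155/65536

Answer: 12155/65536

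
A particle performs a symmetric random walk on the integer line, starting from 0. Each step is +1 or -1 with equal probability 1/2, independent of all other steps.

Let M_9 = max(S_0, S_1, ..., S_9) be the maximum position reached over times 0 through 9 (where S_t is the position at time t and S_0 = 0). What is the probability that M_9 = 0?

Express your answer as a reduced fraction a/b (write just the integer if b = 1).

Let M_9 = max(S_0,...,S_9). Use the reflection principle: for j ≥ 1, #{paths with M_9 ≥ j} = #{S_9 ≥ j} + #{S_9 ≥ j+1}.
P(M_9 ≥ 0) = 1 since S_0 = 0, so #{M_9 ≥ 0} = 512.
#{M_9 ≥ 1} = #{S_9 ≥ 1} + #{S_9 ≥ 2} = 256 + 130 = 386.
#{M_9 = 0} = 512 - 386 = 126.
P(M_9 = 0) = 126/512 = 63/256

Answer: 63/256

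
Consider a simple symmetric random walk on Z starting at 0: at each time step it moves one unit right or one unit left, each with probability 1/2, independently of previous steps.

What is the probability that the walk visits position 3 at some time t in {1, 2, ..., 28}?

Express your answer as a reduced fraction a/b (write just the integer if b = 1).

Count via complement. Let g(t,s) = #length-t paths at position s with S_1..S_t all ≠ 3.
g(t,s) = g(t-1,s-1) + g(t-1,s+1) for s ≠ 3; g(t,3) = 0.
t=0: g(0,0)=1
t=1: g(1,-1)=1 g(1,1)=1
t=2: g(2,-2)=1 g(2,0)=2 g(2,2)=1
t=3: g(3,-3)=1 g(3,-1)=3 g(3,1)=3
t=4: g(4,-4)=1 g(4,-2)=4 g(4,0)=6 g(4,2)=3
t=5: g(5,-5)=1 g(5,-3)=5 g(5,-1)=10 g(5,1)=9
t=6: g(6,-6)=1 g(6,-4)=6 g(6,-2)=15 g(6,0)=19 g(6,2)=9
t=7: g(7,-7)=1 g(7,-5)=7 g(7,-3)=21 g(7,-1)=34 g(7,1)=28
t=8: g(8,-8)=1 g(8,-6)=8 g(8,-4)=28 g(8,-2)=55 g(8,0)=62 g(8,2)=28
t=9: g(9,-9)=1 g(9,-7)=9 g(9,-5)=36 g(9,-3)=83 g(9,-1)=117 g(9,1)=90
t=10: g(10,-10)=1 g(10,-8)=10 g(10,-6)=45 g(10,-4)=119 g(10,-2)=200 g(10,0)=207 g(10,2)=90
t=11: g(11,-11)=1 g(11,-9)=11 g(11,-7)=55 g(11,-5)=164 g(11,-3)=319 g(11,-1)=407 g(11,1)=297
t=12: g(12,-12)=1 g(12,-10)=12 g(12,-8)=66 g(12,-6)=219 g(12,-4)=483 g(12,-2)=726 g(12,0)=704 g(12,2)=297
t=13: g(13,-13)=1 g(13,-11)=13 g(13,-9)=78 g(13,-7)=285 g(13,-5)=702 g(13,-3)=1209 g(13,-1)=1430 g(13,1)=1001
t=14: g(14,-14)=1 g(14,-12)=14 g(14,-10)=91 g(14,-8)=363 g(14,-6)=987 g(14,-4)=1911 g(14,-2)=2639 g(14,0)=2431 g(14,2)=1001
t=15: g(15,-15)=1 g(15,-13)=15 g(15,-11)=105 g(15,-9)=454 g(15,-7)=1350 g(15,-5)=2898 g(15,-3)=4550 g(15,-1)=5070 g(15,1)=3432
t=16: g(16,-16)=1 g(16,-14)=16 g(16,-12)=120 g(16,-10)=559 g(16,-8)=1804 g(16,-6)=4248 g(16,-4)=7448 g(16,-2)=9620 g(16,0)=8502 g(16,2)=3432
t=17: g(17,-17)=1 g(17,-15)=17 g(17,-13)=136 g(17,-11)=679 g(17,-9)=2363 g(17,-7)=6052 g(17,-5)=11696 g(17,-3)=17068 g(17,-1)=18122 g(17,1)=11934
t=18: g(18,-18)=1 g(18,-16)=18 g(18,-14)=153 g(18,-12)=815 g(18,-10)=3042 g(18,-8)=8415 g(18,-6)=17748 g(18,-4)=28764 g(18,-2)=35190 g(18,0)=30056 g(18,2)=11934
t=19: g(19,-19)=1 g(19,-17)=19 g(19,-15)=171 g(19,-13)=968 g(19,-11)=3857 g(19,-9)=11457 g(19,-7)=26163 g(19,-5)=46512 g(19,-3)=63954 g(19,-1)=65246 g(19,1)=41990
t=20: g(20,-20)=1 g(20,-18)=20 g(20,-16)=190 g(20,-14)=1139 g(20,-12)=4825 g(20,-10)=15314 g(20,-8)=37620 g(20,-6)=72675 g(20,-4)=110466 g(20,-2)=129200 g(20,0)=107236 g(20,2)=41990
t=21: g(21,-21)=1 g(21,-19)=21 g(21,-17)=210 g(21,-15)=1329 g(21,-13)=5964 g(21,-11)=20139 g(21,-9)=52934 g(21,-7)=110295 g(21,-5)=183141 g(21,-3)=239666 g(21,-1)=236436 g(21,1)=149226
t=22: g(22,-22)=1 g(22,-20)=22 g(22,-18)=231 g(22,-16)=1539 g(22,-14)=7293 g(22,-12)=26103 g(22,-10)=73073 g(22,-8)=163229 g(22,-6)=293436 g(22,-4)=422807 g(22,-2)=476102 g(22,0)=385662 g(22,2)=149226
t=23: g(23,-23)=1 g(23,-21)=23 g(23,-19)=253 g(23,-17)=1770 g(23,-15)=8832 g(23,-13)=33396 g(23,-11)=99176 g(23,-9)=236302 g(23,-7)=456665 g(23,-5)=716243 g(23,-3)=898909 g(23,-1)=861764 g(23,1)=534888
t=24: g(24,-24)=1 g(24,-22)=24 g(24,-20)=276 g(24,-18)=2023 g(24,-16)=10602 g(24,-14)=42228 g(24,-12)=132572 g(24,-10)=335478 g(24,-8)=692967 g(24,-6)=1172908 g(24,-4)=1615152 g(24,-2)=1760673 g(24,0)=1396652 g(24,2)=534888
t=25: g(25,-25)=1 g(25,-23)=25 g(25,-21)=300 g(25,-19)=2299 g(25,-17)=12625 g(25,-15)=52830 g(25,-13)=174800 g(25,-11)=468050 g(25,-9)=1028445 g(25,-7)=1865875 g(25,-5)=2788060 g(25,-3)=3375825 g(25,-1)=3157325 g(25,1)=1931540
t=26: g(26,-26)=1 g(26,-24)=26 g(26,-22)=325 g(26,-20)=2599 g(26,-18)=14924 g(26,-16)=65455 g(26,-14)=227630 g(26,-12)=642850 g(26,-10)=1496495 g(26,-8)=2894320 g(26,-6)=4653935 g(26,-4)=6163885 g(26,-2)=6533150 g(26,0)=5088865 g(26,2)=1931540
t=27: g(27,-27)=1 g(27,-25)=27 g(27,-23)=351 g(27,-21)=2924 g(27,-19)=17523 g(27,-17)=80379 g(27,-15)=293085 g(27,-13)=870480 g(27,-11)=2139345 g(27,-9)=4390815 g(27,-7)=7548255 g(27,-5)=10817820 g(27,-3)=12697035 g(27,-1)=11622015 g(27,1)=7020405
t=28: g(28,-28)=1 g(28,-26)=28 g(28,-24)=378 g(28,-22)=3275 g(28,-20)=20447 g(28,-18)=97902 g(28,-16)=373464 g(28,-14)=1163565 g(28,-12)=3009825 g(28,-10)=6530160 g(28,-8)=11939070 g(28,-6)=18366075 g(28,-4)=23514855 g(28,-2)=24319050 g(28,0)=18642420 g(28,2)=7020405
Paths never hitting 3: Σ_s g(28,s) = 115000920
Paths hitting 3: 2^28 - 115000920 = 153434536
P = 153434536/268435456 = 19179317/33554432

Answer: 19179317/33554432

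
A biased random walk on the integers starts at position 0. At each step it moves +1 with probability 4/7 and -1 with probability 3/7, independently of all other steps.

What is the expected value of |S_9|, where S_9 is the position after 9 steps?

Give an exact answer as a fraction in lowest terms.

S_9 takes values m ≡ 1 (mod 2) with |m| ≤ 9; P(S_9=m) = C(9,(9+m)/2) · (4/7)^((9+m)/2) · (3/7)^((9-m)/2).
Distribution: P(S=-9)=19683/40353607, P(S=-7)=236196/40353607, P(S=-5)=1259712/40353607, P(S=-3)=559872/5764801, P(S=-1)=1119744/5764801, P(S=1)=1492992/5764801, P(S=3)=1327104/5764801, P(S=5)=5308416/40353607, P(S=7)=1769472/40353607, P(S=9)=262144/40353607
E[|S_9|] = Σ_m |m|·P(S_9=m) = 15333201/5764801

Answer: 15333201/5764801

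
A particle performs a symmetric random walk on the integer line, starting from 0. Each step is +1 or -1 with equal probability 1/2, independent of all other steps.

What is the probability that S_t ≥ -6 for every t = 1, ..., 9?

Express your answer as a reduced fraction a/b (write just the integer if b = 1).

Answer: 501/512

Derivation:
Let f(t,s) = #length-t paths at position s with S_1..S_t all ≥ -6.
f(t,s) = f(t-1,s-1) + f(t-1,s+1) for s ≥ -6; f(t,s) = 0 for s < -6.
t=0: f(0,0)=1
t=1: f(1,-1)=1 f(1,1)=1
t=2: f(2,-2)=1 f(2,0)=2 f(2,2)=1
t=3: f(3,-3)=1 f(3,-1)=3 f(3,1)=3 f(3,3)=1
t=4: f(4,-4)=1 f(4,-2)=4 f(4,0)=6 f(4,2)=4 f(4,4)=1
t=5: f(5,-5)=1 f(5,-3)=5 f(5,-1)=10 f(5,1)=10 f(5,3)=5 f(5,5)=1
t=6: f(6,-6)=1 f(6,-4)=6 f(6,-2)=15 f(6,0)=20 f(6,2)=15 f(6,4)=6 f(6,6)=1
t=7: f(7,-5)=7 f(7,-3)=21 f(7,-1)=35 f(7,1)=35 f(7,3)=21 f(7,5)=7 f(7,7)=1
t=8: f(8,-6)=7 f(8,-4)=28 f(8,-2)=56 f(8,0)=70 f(8,2)=56 f(8,4)=28 f(8,6)=8 f(8,8)=1
t=9: f(9,-5)=35 f(9,-3)=84 f(9,-1)=126 f(9,1)=126 f(9,3)=84 f(9,5)=36 f(9,7)=9 f(9,9)=1
Σ_s f(9,s) = 501
P = 501/512 = 501/512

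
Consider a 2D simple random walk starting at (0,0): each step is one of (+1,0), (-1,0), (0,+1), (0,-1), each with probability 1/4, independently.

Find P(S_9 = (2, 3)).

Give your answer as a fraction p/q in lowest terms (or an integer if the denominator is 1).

Answer: 567/32768

Derivation:
Let h be the number of horizontal steps (so 9-h are vertical). To end at (2,3) need (h+2)/2 right-steps and ((9-h)+3)/2 up-steps.
Sum over h with 2 ≤ h ≤ 6, h ≡ 0 (mod 2), 9-h ≡ 1 (mod 2):
h=2: C(9,2)·C(2,2)·C(7,5) = 36·1·21 = 756
h=4: C(9,4)·C(4,3)·C(5,4) = 126·4·5 = 2520
h=6: C(9,6)·C(6,4)·C(3,3) = 84·15·1 = 1260
Total favorable: 4536
Total paths: 4^9 = 262144
P = 4536/262144 = 567/32768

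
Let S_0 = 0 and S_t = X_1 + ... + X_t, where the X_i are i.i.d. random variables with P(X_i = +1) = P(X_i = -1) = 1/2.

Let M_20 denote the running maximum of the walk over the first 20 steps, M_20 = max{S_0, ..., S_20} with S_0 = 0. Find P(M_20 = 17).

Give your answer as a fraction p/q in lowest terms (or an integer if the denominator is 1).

Answer: 5/262144

Derivation:
Let M_20 = max(S_0,...,S_20). Use the reflection principle: for j ≥ 1, #{paths with M_20 ≥ j} = #{S_20 ≥ j} + #{S_20 ≥ j+1}.
By reflection, #{M_20 ≥ 17} = #{S_20 ≥ 17} + #{S_20 ≥ 18} = 21 + 21 = 42.
#{M_20 ≥ 18} = #{S_20 ≥ 18} + #{S_20 ≥ 19} = 21 + 1 = 22.
#{M_20 = 17} = 42 - 22 = 20.
P(M_20 = 17) = 20/1048576 = 5/262144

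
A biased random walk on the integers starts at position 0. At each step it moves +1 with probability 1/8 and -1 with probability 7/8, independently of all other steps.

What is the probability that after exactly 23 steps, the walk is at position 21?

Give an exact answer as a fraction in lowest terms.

To reach position 21 after 23 steps: need 22 steps of +1 and 1 step of -1.
Number of such sequences: C(23,22) = 23
Each has probability (1/8)^22 · (7/8)^1 = 7/590295810358705651712
P = 23 · 7/590295810358705651712 = 161/590295810358705651712

Answer: 161/590295810358705651712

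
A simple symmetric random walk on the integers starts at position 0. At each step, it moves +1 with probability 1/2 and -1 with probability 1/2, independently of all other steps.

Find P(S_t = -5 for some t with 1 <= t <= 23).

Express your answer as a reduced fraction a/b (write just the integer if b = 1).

Count via complement. Let g(t,s) = #length-t paths at position s with S_1..S_t all ≠ -5.
g(t,s) = g(t-1,s-1) + g(t-1,s+1) for s ≠ -5; g(t,-5) = 0.
t=0: g(0,0)=1
t=1: g(1,-1)=1 g(1,1)=1
t=2: g(2,-2)=1 g(2,0)=2 g(2,2)=1
t=3: g(3,-3)=1 g(3,-1)=3 g(3,1)=3 g(3,3)=1
t=4: g(4,-4)=1 g(4,-2)=4 g(4,0)=6 g(4,2)=4 g(4,4)=1
t=5: g(5,-3)=5 g(5,-1)=10 g(5,1)=10 g(5,3)=5 g(5,5)=1
t=6: g(6,-4)=5 g(6,-2)=15 g(6,0)=20 g(6,2)=15 g(6,4)=6 g(6,6)=1
t=7: g(7,-3)=20 g(7,-1)=35 g(7,1)=35 g(7,3)=21 g(7,5)=7 g(7,7)=1
t=8: g(8,-4)=20 g(8,-2)=55 g(8,0)=70 g(8,2)=56 g(8,4)=28 g(8,6)=8 g(8,8)=1
t=9: g(9,-3)=75 g(9,-1)=125 g(9,1)=126 g(9,3)=84 g(9,5)=36 g(9,7)=9 g(9,9)=1
t=10: g(10,-4)=75 g(10,-2)=200 g(10,0)=251 g(10,2)=210 g(10,4)=120 g(10,6)=45 g(10,8)=10 g(10,10)=1
t=11: g(11,-3)=275 g(11,-1)=451 g(11,1)=461 g(11,3)=330 g(11,5)=165 g(11,7)=55 g(11,9)=11 g(11,11)=1
t=12: g(12,-4)=275 g(12,-2)=726 g(12,0)=912 g(12,2)=791 g(12,4)=495 g(12,6)=220 g(12,8)=66 g(12,10)=12 g(12,12)=1
t=13: g(13,-3)=1001 g(13,-1)=1638 g(13,1)=1703 g(13,3)=1286 g(13,5)=715 g(13,7)=286 g(13,9)=78 g(13,11)=13 g(13,13)=1
t=14: g(14,-4)=1001 g(14,-2)=2639 g(14,0)=3341 g(14,2)=2989 g(14,4)=2001 g(14,6)=1001 g(14,8)=364 g(14,10)=91 g(14,12)=14 g(14,14)=1
t=15: g(15,-3)=3640 g(15,-1)=5980 g(15,1)=6330 g(15,3)=4990 g(15,5)=3002 g(15,7)=1365 g(15,9)=455 g(15,11)=105 g(15,13)=15 g(15,15)=1
t=16: g(16,-4)=3640 g(16,-2)=9620 g(16,0)=12310 g(16,2)=11320 g(16,4)=7992 g(16,6)=4367 g(16,8)=1820 g(16,10)=560 g(16,12)=120 g(16,14)=16 g(16,16)=1
t=17: g(17,-3)=13260 g(17,-1)=21930 g(17,1)=23630 g(17,3)=19312 g(17,5)=12359 g(17,7)=6187 g(17,9)=2380 g(17,11)=680 g(17,13)=136 g(17,15)=17 g(17,17)=1
t=18: g(18,-4)=13260 g(18,-2)=35190 g(18,0)=45560 g(18,2)=42942 g(18,4)=31671 g(18,6)=18546 g(18,8)=8567 g(18,10)=3060 g(18,12)=816 g(18,14)=153 g(18,16)=18 g(18,18)=1
t=19: g(19,-3)=48450 g(19,-1)=80750 g(19,1)=88502 g(19,3)=74613 g(19,5)=50217 g(19,7)=27113 g(19,9)=11627 g(19,11)=3876 g(19,13)=969 g(19,15)=171 g(19,17)=19 g(19,19)=1
t=20: g(20,-4)=48450 g(20,-2)=129200 g(20,0)=169252 g(20,2)=163115 g(20,4)=124830 g(20,6)=77330 g(20,8)=38740 g(20,10)=15503 g(20,12)=4845 g(20,14)=1140 g(20,16)=190 g(20,18)=20 g(20,20)=1
t=21: g(21,-3)=177650 g(21,-1)=298452 g(21,1)=332367 g(21,3)=287945 g(21,5)=202160 g(21,7)=116070 g(21,9)=54243 g(21,11)=20348 g(21,13)=5985 g(21,15)=1330 g(21,17)=210 g(21,19)=21 g(21,21)=1
t=22: g(22,-4)=177650 g(22,-2)=476102 g(22,0)=630819 g(22,2)=620312 g(22,4)=490105 g(22,6)=318230 g(22,8)=170313 g(22,10)=74591 g(22,12)=26333 g(22,14)=7315 g(22,16)=1540 g(22,18)=231 g(22,20)=22 g(22,22)=1
t=23: g(23,-3)=653752 g(23,-1)=1106921 g(23,1)=1251131 g(23,3)=1110417 g(23,5)=808335 g(23,7)=488543 g(23,9)=244904 g(23,11)=100924 g(23,13)=33648 g(23,15)=8855 g(23,17)=1771 g(23,19)=253 g(23,21)=23 g(23,23)=1
Paths never hitting -5: Σ_s g(23,s) = 5809478
Paths hitting -5: 2^23 - 5809478 = 2579130
P = 2579130/8388608 = 1289565/4194304

Answer: 1289565/4194304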